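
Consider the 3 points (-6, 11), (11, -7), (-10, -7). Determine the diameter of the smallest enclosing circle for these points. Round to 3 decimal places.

25.363

Call the three points A, B, C in the order given.
Side lengths²: AB² = 613, AC² = 340, BC² = 441.
Since AB² = 613 < 441 + 340 = 781, the triangle is acute, so the smallest enclosing circle is the circumcircle.
Circumcentre = (0.5, 1/9), r² = 52105/324.
Diameter = 2r = 2√(52105/324) ≈ 25.363.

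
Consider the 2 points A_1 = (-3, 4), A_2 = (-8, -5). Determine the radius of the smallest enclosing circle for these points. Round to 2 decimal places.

5.15

The smallest circle enclosing two points has them as diameter endpoints.
Centre = midpoint = (-5.5, -0.5); r² = |A_1A_2|²/4 = 106/4 = 26.5.
r = √(26.5) ≈ 5.15.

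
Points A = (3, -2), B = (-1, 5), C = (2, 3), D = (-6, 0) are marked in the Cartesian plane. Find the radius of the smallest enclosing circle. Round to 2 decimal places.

4.78

The minimum enclosing circle of a finite set is fixed by two of the points (as a diameter) or three (as a circumcircle).
The minimum enclosing circle is determined by three boundary points: A, B, D.
Their circumcentre is (-27/22, 5/22) with r² = 5525/242.
The farthest remaining point C is at distance² 4381/242 ≤ 5525/242.
r = √(5525/242) ≈ 4.78.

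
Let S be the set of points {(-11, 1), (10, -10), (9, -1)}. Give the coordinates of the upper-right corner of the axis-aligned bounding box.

x-range [-11, 10], y-range [-10, 1].
The upper-right corner is (10, 1).

(10, 1)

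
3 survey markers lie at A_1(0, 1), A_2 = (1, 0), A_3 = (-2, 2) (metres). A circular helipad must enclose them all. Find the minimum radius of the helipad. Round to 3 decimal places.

Side lengths²: A_1A_2² = 2, A_1A_3² = 5, A_2A_3² = 13.
Since A_2A_3² = 13 ≥ 5 + 2 = 7, the angle opposite A_2A_3 is not acute, so the smallest enclosing circle has A_2A_3 as diameter.
Centre = midpoint of A_2A_3 = (-0.5, 1), r² = 13/4 = 3.25.
r = √(3.25) ≈ 1.803.

1.803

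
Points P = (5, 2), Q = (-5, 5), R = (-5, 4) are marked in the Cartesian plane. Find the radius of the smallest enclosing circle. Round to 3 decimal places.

Side lengths²: PQ² = 109, PR² = 104, QR² = 1.
Since PQ² = 109 ≥ 104 + 1 = 105, the angle opposite PQ is not acute, so the smallest enclosing circle has PQ as diameter.
Centre = midpoint of PQ = (0, 3.5), r² = 109/4 = 27.25.
r = √(27.25) ≈ 5.220.

5.220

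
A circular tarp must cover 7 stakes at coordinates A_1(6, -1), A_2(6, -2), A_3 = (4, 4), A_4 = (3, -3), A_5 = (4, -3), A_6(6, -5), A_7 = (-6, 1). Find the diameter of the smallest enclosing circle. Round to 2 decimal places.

13.45

A smallest enclosing disk is always determined by at most three of the input points on its boundary.
The minimum enclosing circle is determined by three boundary points: A_3, A_6, A_7.
Their circumcentre is (0.21875, -1.5625) with r² = 45.2392578125.
The farthest remaining point A_1 is at distance² 33.7392578125 ≤ 45.2392578125.
Diameter = 2r = 2√(45.2392578125) ≈ 13.45.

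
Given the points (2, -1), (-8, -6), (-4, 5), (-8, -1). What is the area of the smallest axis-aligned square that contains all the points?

121

The bounding box has width 10 and height 11.
An axis-aligned square enclosing the set must have side ≥ max(width, height).
So the minimum side is max(10, 11) = 11.
Area = 11² = 121.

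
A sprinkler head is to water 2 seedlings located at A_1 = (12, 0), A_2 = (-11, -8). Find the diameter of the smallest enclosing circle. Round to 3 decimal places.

The smallest circle enclosing two points has them as diameter endpoints.
Centre = midpoint = (0.5, -4); r² = |A_1A_2|²/4 = 593/4 = 148.25.
Diameter = 2r = 2√(148.25) ≈ 24.352.

24.352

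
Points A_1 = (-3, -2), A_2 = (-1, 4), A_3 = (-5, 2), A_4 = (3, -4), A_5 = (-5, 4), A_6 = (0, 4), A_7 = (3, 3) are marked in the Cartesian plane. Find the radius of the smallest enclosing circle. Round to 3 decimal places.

The minimum enclosing circle of a finite set is fixed by two of the points (as a diameter) or three (as a circumcircle).
The farthest pair is A_4–A_5 with squared distance 128. The circle on this segment as diameter has centre (-1, 0) and r² = 128/4 = 32.
Check A_1: distance² to centre = 8 ≤ 32, so it lies inside.
All remaining points lie in this disk, and no smaller disk contains both endpoints, so this is the minimum enclosing circle.
r = √32 ≈ 5.657.

5.657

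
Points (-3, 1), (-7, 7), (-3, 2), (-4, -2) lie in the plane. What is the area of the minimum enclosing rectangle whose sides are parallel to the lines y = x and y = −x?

In coordinates u = x + y, v = x − y the rectangle is axis-aligned; the map (x,y)→(u,v) scales areas by 2.
u-values: -2, 0, -1, -6; range = 0 − (-6) = 6.
v-values: -4, -14, -5, -2; range = -2 − (-14) = 12.
Area = (6 × 12) / 2 = 36.

36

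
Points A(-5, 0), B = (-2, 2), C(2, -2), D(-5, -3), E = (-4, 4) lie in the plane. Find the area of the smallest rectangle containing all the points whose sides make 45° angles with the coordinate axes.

48

In coordinates u = x + y, v = x − y the rectangle is axis-aligned; the map (x,y)→(u,v) scales areas by 2.
u-values: -5, 0, 0, -8, 0; range = 0 − (-8) = 8.
v-values: -5, -4, 4, -2, -8; range = 4 − (-8) = 12.
Area = (8 × 12) / 2 = 48.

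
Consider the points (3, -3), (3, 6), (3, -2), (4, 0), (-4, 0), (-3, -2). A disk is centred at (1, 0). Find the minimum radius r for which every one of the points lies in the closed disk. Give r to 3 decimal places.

6.325

The required radius is the distance from (1, 0) to the farthest point.
Squared distances: 13, 40, 8, 9, 25, 20.
Maximum is 40, attained at (3, 6).
r = √40 ≈ 6.325.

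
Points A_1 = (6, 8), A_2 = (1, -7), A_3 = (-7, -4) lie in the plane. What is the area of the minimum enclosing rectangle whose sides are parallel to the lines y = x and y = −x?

In coordinates u = x + y, v = x − y the rectangle is axis-aligned; the map (x,y)→(u,v) scales areas by 2.
u-values: 14, -6, -11; range = 14 − (-11) = 25.
v-values: -2, 8, -3; range = 8 − (-3) = 11.
Area = (25 × 11) / 2 = 137.5.

137.5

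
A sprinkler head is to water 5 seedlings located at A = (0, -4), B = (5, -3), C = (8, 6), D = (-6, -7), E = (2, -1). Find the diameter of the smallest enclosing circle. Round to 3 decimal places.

The minimum enclosing circle of a finite set is fixed by two of the points (as a diameter) or three (as a circumcircle).
The farthest pair is C–D with squared distance 365. The circle on this segment as diameter has centre (1, -0.5) and r² = 365/4 = 91.25.
Check A: distance² to centre = 13.25 ≤ 91.25, so it lies inside.
All remaining points lie in this disk, and no smaller disk contains both endpoints, so this is the minimum enclosing circle.
Diameter = 2r = 2√(91.25) ≈ 19.105.

19.105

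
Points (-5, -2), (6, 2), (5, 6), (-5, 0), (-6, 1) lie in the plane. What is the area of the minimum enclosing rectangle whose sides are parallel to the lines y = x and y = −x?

In coordinates u = x + y, v = x − y the rectangle is axis-aligned; the map (x,y)→(u,v) scales areas by 2.
u-values: -7, 8, 11, -5, -5; range = 11 − (-7) = 18.
v-values: -3, 4, -1, -5, -7; range = 4 − (-7) = 11.
Area = (18 × 11) / 2 = 99.

99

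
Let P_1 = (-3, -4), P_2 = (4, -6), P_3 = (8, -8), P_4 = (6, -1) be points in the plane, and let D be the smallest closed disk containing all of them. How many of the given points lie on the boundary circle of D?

The minimum enclosing circle is determined by three boundary points: P_1, P_3, P_4.
Their circumcentre is (119/46, -265/46) with r² = 36305/1058.
The farthest remaining point P_2 is at distance² 2173/1058 ≤ 36305/1058.
The points at distance exactly r from the centre are P_1, P_3, P_4 — 3 points.

3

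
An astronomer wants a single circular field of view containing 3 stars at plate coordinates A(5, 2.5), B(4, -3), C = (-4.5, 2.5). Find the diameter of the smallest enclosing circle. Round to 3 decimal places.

Side lengths²: AB² = 31.25, AC² = 90.25, BC² = 102.5.
Since BC² = 102.5 < 90.25 + 31.25 = 121.5, the triangle is acute, so the smallest enclosing circle is the circumcircle.
Circumcentre = (0.25, 23/44), r² = 25625/968.
Diameter = 2r = 2√(25625/968) ≈ 10.290.

10.290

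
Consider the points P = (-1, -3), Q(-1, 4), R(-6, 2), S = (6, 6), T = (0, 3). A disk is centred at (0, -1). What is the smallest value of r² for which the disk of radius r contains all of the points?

85

The required radius is the distance from (0, -1) to the farthest point.
Squared distances: 5, 26, 45, 85, 16.
Maximum is 85, attained at S.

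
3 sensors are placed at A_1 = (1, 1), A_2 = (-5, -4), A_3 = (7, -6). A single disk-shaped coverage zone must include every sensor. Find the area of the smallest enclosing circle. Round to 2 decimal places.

116.24

Side lengths²: A_1A_2² = 61, A_1A_3² = 85, A_2A_3² = 148.
Since A_2A_3² = 148 ≥ 85 + 61 = 146, the angle opposite A_2A_3 is not acute, so the smallest enclosing circle has A_2A_3 as diameter.
Centre = midpoint of A_2A_3 = (1, -5), r² = 148/4 = 37.
Area = π·r² = π·37 ≈ 116.24.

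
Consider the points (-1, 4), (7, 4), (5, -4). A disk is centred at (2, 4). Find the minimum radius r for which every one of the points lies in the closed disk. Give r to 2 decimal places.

8.54

The required radius is the distance from (2, 4) to the farthest point.
Squared distances: 9, 25, 73.
Maximum is 73, attained at (5, -4).
r = √73 ≈ 8.54.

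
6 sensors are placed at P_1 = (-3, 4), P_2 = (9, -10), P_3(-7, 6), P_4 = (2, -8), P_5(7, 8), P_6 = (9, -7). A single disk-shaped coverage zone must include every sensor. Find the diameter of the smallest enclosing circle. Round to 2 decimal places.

22.64

The minimum enclosing circle of a finite set is fixed by two of the points (as a diameter) or three (as a circumcircle).
The minimum enclosing circle is determined by three boundary points: P_2, P_3, P_5.
Their circumcentre is (1.25, -1.75) with r² = 128.125.
The farthest remaining point P_6 is at distance² 87.625 ≤ 128.125.
Diameter = 2r = 2√(128.125) ≈ 22.64.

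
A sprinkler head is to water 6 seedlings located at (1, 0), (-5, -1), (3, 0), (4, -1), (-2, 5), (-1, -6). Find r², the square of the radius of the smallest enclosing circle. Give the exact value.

The minimum enclosing circle of a finite set is fixed by two of the points (as a diameter) or three (as a circumcircle).
The farthest pair is (-2, 5)–(-1, -6) with squared distance 122. The circle on this segment as diameter has centre (-1.5, -0.5) and r² = 122/4 = 30.5.
Check (1, 0): distance² to centre = 6.5 ≤ 30.5, so it lies inside.
All remaining points lie in this disk, and no smaller disk contains both endpoints, so this is the minimum enclosing circle.

30.5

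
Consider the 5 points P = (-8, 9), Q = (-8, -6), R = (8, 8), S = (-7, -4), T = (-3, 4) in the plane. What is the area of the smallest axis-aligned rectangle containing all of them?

x ranges over [-8, 8], width 16.
y ranges over [-6, 9], height 15.
Area = 16 × 15 = 240.

240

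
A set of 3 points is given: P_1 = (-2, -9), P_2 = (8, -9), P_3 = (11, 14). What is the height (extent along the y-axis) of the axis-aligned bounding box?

max y = 14, min y = -9, so height = 23.

23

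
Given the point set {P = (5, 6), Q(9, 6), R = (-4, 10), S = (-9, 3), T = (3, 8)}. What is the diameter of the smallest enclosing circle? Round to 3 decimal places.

The farthest pair is Q–S with squared distance 333. The circle on this segment as diameter has centre (0, 4.5) and r² = 333/4 = 83.25.
Check P: distance² to centre = 27.25 ≤ 83.25, so it lies inside.
All remaining points lie in this disk, and no smaller disk contains both endpoints, so this is the minimum enclosing circle.
Diameter = 2r = 2√(83.25) ≈ 18.248.

18.248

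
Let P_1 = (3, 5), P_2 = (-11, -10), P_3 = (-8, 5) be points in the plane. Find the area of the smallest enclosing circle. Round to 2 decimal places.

330.65

Side lengths²: P_1P_2² = 421, P_1P_3² = 121, P_2P_3² = 234.
Since P_1P_2² = 421 ≥ 234 + 121 = 355, the angle opposite P_1P_2 is not acute, so the smallest enclosing circle has P_1P_2 as diameter.
Centre = midpoint of P_1P_2 = (-4, -2.5), r² = 421/4 = 105.25.
Area = π·r² = π·105.25 ≈ 330.65.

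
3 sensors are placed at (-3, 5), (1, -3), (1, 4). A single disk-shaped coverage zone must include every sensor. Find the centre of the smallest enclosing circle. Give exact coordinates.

Call the three points A, B, C in the order given.
Side lengths²: AB² = 80, AC² = 17, BC² = 49.
Since AB² = 80 ≥ 49 + 17 = 66, the angle opposite AB is not acute, so the smallest enclosing circle has AB as diameter.
Centre = midpoint of AB = (-1, 1), r² = 80/4 = 20.
Centre = (-1, 1).

(-1, 1)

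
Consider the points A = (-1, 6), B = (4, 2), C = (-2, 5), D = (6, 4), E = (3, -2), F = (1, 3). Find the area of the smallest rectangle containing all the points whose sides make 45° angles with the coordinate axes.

54

In coordinates u = x + y, v = x − y the rectangle is axis-aligned; the map (x,y)→(u,v) scales areas by 2.
u-values: 5, 6, 3, 10, 1, 4; range = 10 − 1 = 9.
v-values: -7, 2, -7, 2, 5, -2; range = 5 − (-7) = 12.
Area = (9 × 12) / 2 = 54.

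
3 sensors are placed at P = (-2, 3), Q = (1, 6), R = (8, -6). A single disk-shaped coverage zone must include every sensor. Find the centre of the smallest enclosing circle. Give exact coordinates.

(159/38, -7/38)

Side lengths²: PQ² = 18, PR² = 181, QR² = 193.
Since QR² = 193 < 181 + 18 = 199, the triangle is acute, so the smallest enclosing circle is the circumcircle.
Circumcentre = (159/38, -7/38), r² = 34933/722.
Centre = (159/38, -7/38).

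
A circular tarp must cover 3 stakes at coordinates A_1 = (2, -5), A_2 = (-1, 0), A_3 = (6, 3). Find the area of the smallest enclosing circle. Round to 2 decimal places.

Side lengths²: A_1A_2² = 34, A_1A_3² = 80, A_2A_3² = 58.
Since A_1A_3² = 80 < 58 + 34 = 92, the triangle is acute, so the smallest enclosing circle is the circumcircle.
Circumcentre = (38/11, -8/11), r² = 2465/121.
Area = π·r² = π·2465/121 ≈ 64.00.

64.00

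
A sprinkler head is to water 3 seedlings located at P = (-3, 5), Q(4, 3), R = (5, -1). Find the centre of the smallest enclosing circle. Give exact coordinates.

(1, 2)

Side lengths²: PQ² = 53, PR² = 100, QR² = 17.
Since PR² = 100 ≥ 53 + 17 = 70, the angle opposite PR is not acute, so the smallest enclosing circle has PR as diameter.
Centre = midpoint of PR = (1, 2), r² = 100/4 = 25.
Centre = (1, 2).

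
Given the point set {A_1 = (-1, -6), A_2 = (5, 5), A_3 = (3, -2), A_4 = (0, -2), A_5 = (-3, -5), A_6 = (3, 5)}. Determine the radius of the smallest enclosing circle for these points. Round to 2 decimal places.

A smallest enclosing disk is always determined by at most three of the input points on its boundary.
The farthest pair is A_2–A_5 with squared distance 164. The circle on this segment as diameter has centre (1, 0) and r² = 164/4 = 41.
Check A_1: distance² to centre = 40 ≤ 41, so it lies inside.
All remaining points lie in this disk, and no smaller disk contains both endpoints, so this is the minimum enclosing circle.
r = √41 ≈ 6.40.

6.40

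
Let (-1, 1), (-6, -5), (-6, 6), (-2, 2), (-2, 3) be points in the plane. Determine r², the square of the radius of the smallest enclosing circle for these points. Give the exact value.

30.25

By Welzl's lemma the MEC is supported by two points (diametrically opposite) or three points (on a circumcircle).
The farthest pair is (-6, -5)–(-6, 6) with squared distance 121. The circle on this segment as diameter has centre (-6, 0.5) and r² = 121/4 = 30.25.
Check (-1, 1): distance² to centre = 25.25 ≤ 30.25, so it lies inside.
All remaining points lie in this disk, and no smaller disk contains both endpoints, so this is the minimum enclosing circle.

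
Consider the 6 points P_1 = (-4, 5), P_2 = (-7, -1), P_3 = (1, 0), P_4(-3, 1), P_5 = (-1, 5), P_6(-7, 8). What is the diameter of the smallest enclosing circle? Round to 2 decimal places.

11.40

The minimum enclosing circle of a finite set is fixed by two of the points (as a diameter) or three (as a circumcircle).
The minimum enclosing circle is determined by three boundary points: P_2, P_3, P_6.
Their circumcentre is (-3.5, 3.5) with r² = 32.5.
The farthest remaining point P_5 is at distance² 8.5 ≤ 32.5.
Diameter = 2r = 2√(32.5) ≈ 11.40.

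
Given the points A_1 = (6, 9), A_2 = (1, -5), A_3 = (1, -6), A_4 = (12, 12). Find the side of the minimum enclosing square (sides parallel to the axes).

The bounding box has width 11 and height 18.
An axis-aligned square enclosing the set must have side ≥ max(width, height).
So the minimum side is max(11, 18) = 18.

18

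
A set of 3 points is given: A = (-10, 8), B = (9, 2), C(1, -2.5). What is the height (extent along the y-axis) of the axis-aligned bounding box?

max y = 8, min y = -2.5, so height = 10.5.

10.5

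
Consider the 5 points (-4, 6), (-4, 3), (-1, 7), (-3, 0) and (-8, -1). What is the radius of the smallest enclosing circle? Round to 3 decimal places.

5.315

By Welzl's lemma the MEC is supported by two points (diametrically opposite) or three points (on a circumcircle).
The farthest pair is (-1, 7)–(-8, -1) with squared distance 113. The circle on this segment as diameter has centre (-4.5, 3) and r² = 113/4 = 28.25.
Check (-4, 6): distance² to centre = 9.25 ≤ 28.25, so it lies inside.
All remaining points lie in this disk, and no smaller disk contains both endpoints, so this is the minimum enclosing circle.
r = √(28.25) ≈ 5.315.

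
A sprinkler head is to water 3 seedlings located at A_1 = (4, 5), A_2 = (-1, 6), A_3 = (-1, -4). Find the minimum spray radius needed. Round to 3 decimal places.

Side lengths²: A_1A_2² = 26, A_1A_3² = 106, A_2A_3² = 100.
Since A_1A_3² = 106 < 100 + 26 = 126, the triangle is acute, so the smallest enclosing circle is the circumcircle.
Circumcentre = (0.6, 1), r² = 27.56.
r = √(27.56) ≈ 5.250.

5.250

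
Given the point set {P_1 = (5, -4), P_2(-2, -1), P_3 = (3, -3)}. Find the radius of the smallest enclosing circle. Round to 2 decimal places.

3.81

Side lengths²: P_1P_2² = 58, P_1P_3² = 5, P_2P_3² = 29.
Since P_1P_2² = 58 ≥ 29 + 5 = 34, the angle opposite P_1P_2 is not acute, so the smallest enclosing circle has P_1P_2 as diameter.
Centre = midpoint of P_1P_2 = (1.5, -2.5), r² = 58/4 = 14.5.
r = √(14.5) ≈ 3.81.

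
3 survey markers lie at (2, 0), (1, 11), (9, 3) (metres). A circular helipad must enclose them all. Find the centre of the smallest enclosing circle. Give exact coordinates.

(3.7, 5.7)

Call the three points A, B, C in the order given.
Side lengths²: AB² = 122, AC² = 58, BC² = 128.
Since BC² = 128 < 122 + 58 = 180, the triangle is acute, so the smallest enclosing circle is the circumcircle.
Circumcentre = (3.7, 5.7), r² = 35.38.
Centre = (3.7, 5.7).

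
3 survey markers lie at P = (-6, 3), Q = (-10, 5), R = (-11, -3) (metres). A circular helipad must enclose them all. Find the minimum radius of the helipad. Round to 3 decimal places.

Side lengths²: PQ² = 20, PR² = 61, QR² = 65.
Since QR² = 65 < 61 + 20 = 81, the triangle is acute, so the smallest enclosing circle is the circumcircle.
Circumcentre = (-325/34, 15/17), r² = 19825/1156.
r = √(19825/1156) ≈ 4.141.

4.141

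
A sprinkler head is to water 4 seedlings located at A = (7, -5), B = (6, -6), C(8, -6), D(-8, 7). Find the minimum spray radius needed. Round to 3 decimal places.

10.308

By Welzl's lemma the MEC is supported by two points (diametrically opposite) or three points (on a circumcircle).
The farthest pair is C–D with squared distance 425. The circle on this segment as diameter has centre (0, 0.5) and r² = 425/4 = 106.25.
Check A: distance² to centre = 79.25 ≤ 106.25, so it lies inside.
All remaining points lie in this disk, and no smaller disk contains both endpoints, so this is the minimum enclosing circle.
r = √(106.25) ≈ 10.308.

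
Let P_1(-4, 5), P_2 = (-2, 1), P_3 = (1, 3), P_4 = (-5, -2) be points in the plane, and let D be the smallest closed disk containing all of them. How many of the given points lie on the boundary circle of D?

The minimum enclosing circle of a finite set is fixed by two of the points (as a diameter) or three (as a circumcircle).
The minimum enclosing circle is determined by three boundary points: P_1, P_3, P_4.
Their circumcentre is (-193/74, 91/74) with r² = 44225/2738.
The farthest remaining point P_2 is at distance² 1157/2738 ≤ 44225/2738.
The points at distance exactly r from the centre are P_1, P_3, P_4 — 3 points.

3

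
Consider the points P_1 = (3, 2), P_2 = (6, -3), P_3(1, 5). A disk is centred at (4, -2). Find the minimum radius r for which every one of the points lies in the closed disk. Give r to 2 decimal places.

The required radius is the distance from (4, -2) to the farthest point.
Squared distances: 17, 5, 58.
Maximum is 58, attained at P_3.
r = √58 ≈ 7.62.

7.62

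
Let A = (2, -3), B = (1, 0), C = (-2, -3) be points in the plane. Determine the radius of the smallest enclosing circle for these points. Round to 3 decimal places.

2.236

Side lengths²: AB² = 10, AC² = 16, BC² = 18.
Since BC² = 18 < 16 + 10 = 26, the triangle is acute, so the smallest enclosing circle is the circumcircle.
Circumcentre = (0, -2), r² = 5.
r = √5 ≈ 2.236.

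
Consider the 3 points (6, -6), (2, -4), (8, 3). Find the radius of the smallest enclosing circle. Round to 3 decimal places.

Call the three points A, B, C in the order given.
Side lengths²: AB² = 20, AC² = 85, BC² = 85.
Since BC² = 85 < 85 + 20 = 105, the triangle is acute, so the smallest enclosing circle is the circumcircle.
Circumcentre = (5.875, -1.25), r² = 22.578125.
r = √(22.578125) ≈ 4.752.

4.752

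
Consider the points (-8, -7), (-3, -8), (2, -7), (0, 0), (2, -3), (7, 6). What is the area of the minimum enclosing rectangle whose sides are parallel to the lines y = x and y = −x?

In coordinates u = x + y, v = x − y the rectangle is axis-aligned; the map (x,y)→(u,v) scales areas by 2.
u-values: -15, -11, -5, 0, -1, 13; range = 13 − (-15) = 28.
v-values: -1, 5, 9, 0, 5, 1; range = 9 − (-1) = 10.
Area = (28 × 10) / 2 = 140.

140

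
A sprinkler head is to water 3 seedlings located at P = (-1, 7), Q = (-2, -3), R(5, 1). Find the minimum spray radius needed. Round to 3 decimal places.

Side lengths²: PQ² = 101, PR² = 72, QR² = 65.
Since PQ² = 101 < 72 + 65 = 137, the triangle is acute, so the smallest enclosing circle is the circumcircle.
Circumcentre = (-3/22, 41/22), r² = 6565/242.
r = √(6565/242) ≈ 5.208.

5.208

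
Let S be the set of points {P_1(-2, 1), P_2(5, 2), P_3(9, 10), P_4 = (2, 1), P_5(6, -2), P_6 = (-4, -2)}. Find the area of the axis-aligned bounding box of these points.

x ranges over [-4, 9], width 13.
y ranges over [-2, 10], height 12.
Area = 13 × 12 = 156.

156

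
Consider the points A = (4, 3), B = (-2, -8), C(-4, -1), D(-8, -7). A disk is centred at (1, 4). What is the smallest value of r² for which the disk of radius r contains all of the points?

The required radius is the distance from (1, 4) to the farthest point.
Squared distances: 10, 153, 50, 202.
Maximum is 202, attained at D.

202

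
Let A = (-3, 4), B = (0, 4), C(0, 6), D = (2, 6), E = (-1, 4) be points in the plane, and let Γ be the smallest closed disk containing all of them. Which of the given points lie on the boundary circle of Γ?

A smallest enclosing disk is always determined by at most three of the input points on its boundary.
The farthest pair is A–D with squared distance 29. The circle on this segment as diameter has centre (-0.5, 5) and r² = 29/4 = 7.25.
Check B: distance² to centre = 1.25 ≤ 7.25, so it lies inside.
All remaining points lie in this disk, and no smaller disk contains both endpoints, so this is the minimum enclosing circle.
The points at distance exactly r from the centre are A, D — 2 points.

A, D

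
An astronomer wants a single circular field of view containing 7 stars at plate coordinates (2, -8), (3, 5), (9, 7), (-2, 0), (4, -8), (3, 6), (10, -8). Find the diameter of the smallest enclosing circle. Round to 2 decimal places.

The minimum enclosing circle is determined by three boundary points: (2, -8), (9, 7), (10, -8).
Their circumcentre is (6, -11/15) with r² = 15481/225.
The farthest remaining point (-2, 0) is at distance² 14521/225 ≤ 15481/225.
Diameter = 2r = 2√(15481/225) ≈ 16.59.

16.59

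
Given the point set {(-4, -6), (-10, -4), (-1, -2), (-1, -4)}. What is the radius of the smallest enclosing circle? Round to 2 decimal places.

The farthest pair is (-10, -4)–(-1, -2) with squared distance 85. The circle on this segment as diameter has centre (-5.5, -3) and r² = 85/4 = 21.25.
Check (-4, -6): distance² to centre = 11.25 ≤ 21.25, so it lies inside.
All remaining points lie in this disk, and no smaller disk contains both endpoints, so this is the minimum enclosing circle.
r = √(21.25) ≈ 4.61.

4.61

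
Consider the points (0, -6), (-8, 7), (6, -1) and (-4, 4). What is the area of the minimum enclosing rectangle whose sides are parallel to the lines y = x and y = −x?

121

In coordinates u = x + y, v = x − y the rectangle is axis-aligned; the map (x,y)→(u,v) scales areas by 2.
u-values: -6, -1, 5, 0; range = 5 − (-6) = 11.
v-values: 6, -15, 7, -8; range = 7 − (-15) = 22.
Area = (11 × 22) / 2 = 121.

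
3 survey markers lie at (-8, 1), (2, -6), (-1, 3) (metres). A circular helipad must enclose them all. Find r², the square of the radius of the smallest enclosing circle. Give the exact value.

Call the three points A, B, C in the order given.
Side lengths²: AB² = 149, AC² = 53, BC² = 90.
Since AB² = 149 ≥ 90 + 53 = 143, the angle opposite AB is not acute, so the smallest enclosing circle has AB as diameter.
Centre = midpoint of AB = (-3, -2.5), r² = 149/4 = 37.25.

37.25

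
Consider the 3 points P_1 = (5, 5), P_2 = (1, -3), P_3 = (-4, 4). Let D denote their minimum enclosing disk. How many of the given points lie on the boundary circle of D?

Side lengths²: P_1P_2² = 80, P_1P_3² = 82, P_2P_3² = 74.
Since P_1P_3² = 82 < 80 + 74 = 154, the triangle is acute, so the smallest enclosing circle is the circumcircle.
Circumcentre = (13/17, 36/17), r² = 7585/289.
The points at distance exactly r from the centre are P_1, P_2, P_3 — 3 points.

3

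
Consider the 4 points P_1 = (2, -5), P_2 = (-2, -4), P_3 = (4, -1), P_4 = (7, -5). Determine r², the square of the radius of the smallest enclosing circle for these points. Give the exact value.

By Welzl's lemma the MEC is supported by two points (diametrically opposite) or three points (on a circumcircle).
The farthest pair is P_2–P_4 with squared distance 82. The circle on this segment as diameter has centre (2.5, -4.5) and r² = 82/4 = 20.5.
Check P_1: distance² to centre = 0.5 ≤ 20.5, so it lies inside.
All remaining points lie in this disk, and no smaller disk contains both endpoints, so this is the minimum enclosing circle.

20.5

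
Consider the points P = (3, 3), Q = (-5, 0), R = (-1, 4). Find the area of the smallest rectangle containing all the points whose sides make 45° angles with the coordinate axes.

In coordinates u = x + y, v = x − y the rectangle is axis-aligned; the map (x,y)→(u,v) scales areas by 2.
u-values: 6, -5, 3; range = 6 − (-5) = 11.
v-values: 0, -5, -5; range = 0 − (-5) = 5.
Area = (11 × 5) / 2 = 27.5.

27.5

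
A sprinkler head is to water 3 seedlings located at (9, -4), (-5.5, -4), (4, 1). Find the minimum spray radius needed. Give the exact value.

7.25

Call the three points A, B, C in the order given.
Side lengths²: AB² = 210.25, AC² = 50, BC² = 115.25.
Since AB² = 210.25 ≥ 115.25 + 50 = 165.25, the angle opposite AB is not acute, so the smallest enclosing circle has AB as diameter.
Centre = midpoint of AB = (1.75, -4), r² = 210.25/4 = 52.5625.
r = √(52.5625) = 7.25.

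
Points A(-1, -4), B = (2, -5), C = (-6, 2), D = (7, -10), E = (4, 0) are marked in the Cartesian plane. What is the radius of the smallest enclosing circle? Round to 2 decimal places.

The minimum enclosing circle of a finite set is fixed by two of the points (as a diameter) or three (as a circumcircle).
The farthest pair is C–D with squared distance 313. The circle on this segment as diameter has centre (0.5, -4) and r² = 313/4 = 78.25.
Check A: distance² to centre = 2.25 ≤ 78.25, so it lies inside.
All remaining points lie in this disk, and no smaller disk contains both endpoints, so this is the minimum enclosing circle.
r = √(78.25) ≈ 8.85.

8.85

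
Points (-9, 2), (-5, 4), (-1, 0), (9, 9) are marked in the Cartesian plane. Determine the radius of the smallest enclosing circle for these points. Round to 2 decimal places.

9.66

A smallest enclosing disk is always determined by at most three of the input points on its boundary.
The farthest pair is (-9, 2)–(9, 9) with squared distance 373. The circle on this segment as diameter has centre (0, 5.5) and r² = 373/4 = 93.25.
Check (-5, 4): distance² to centre = 27.25 ≤ 93.25, so it lies inside.
All remaining points lie in this disk, and no smaller disk contains both endpoints, so this is the minimum enclosing circle.
r = √(93.25) ≈ 9.66.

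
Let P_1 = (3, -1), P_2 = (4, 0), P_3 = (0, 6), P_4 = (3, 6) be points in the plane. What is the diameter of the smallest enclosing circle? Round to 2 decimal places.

7.62

The minimum enclosing circle of a finite set is fixed by two of the points (as a diameter) or three (as a circumcircle).
The farthest pair is P_1–P_3 with squared distance 58. The circle on this segment as diameter has centre (1.5, 2.5) and r² = 58/4 = 14.5.
Check P_2: distance² to centre = 12.5 ≤ 14.5, so it lies inside.
All remaining points lie in this disk, and no smaller disk contains both endpoints, so this is the minimum enclosing circle.
Diameter = 2r = 2√(14.5) ≈ 7.62.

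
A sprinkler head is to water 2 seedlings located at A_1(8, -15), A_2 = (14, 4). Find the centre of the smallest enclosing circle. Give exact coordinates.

The smallest circle enclosing two points has them as diameter endpoints.
Centre = midpoint = (11, -5.5); r² = |A_1A_2|²/4 = 397/4 = 99.25.
Centre = (11, -5.5).

(11, -5.5)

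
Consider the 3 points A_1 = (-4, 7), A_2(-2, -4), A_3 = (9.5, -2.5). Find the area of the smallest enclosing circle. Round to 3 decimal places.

Side lengths²: A_1A_2² = 125, A_1A_3² = 272.5, A_2A_3² = 134.5.
Since A_1A_3² = 272.5 ≥ 134.5 + 125 = 259.5, the angle opposite A_1A_3 is not acute, so the smallest enclosing circle has A_1A_3 as diameter.
Centre = midpoint of A_1A_3 = (2.75, 2.25), r² = 272.5/4 = 68.125.
Area = π·r² = π·68.125 ≈ 214.021.

214.021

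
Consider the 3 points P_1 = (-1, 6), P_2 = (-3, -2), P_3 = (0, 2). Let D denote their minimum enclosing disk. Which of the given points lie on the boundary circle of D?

P_1, P_2

Side lengths²: P_1P_2² = 68, P_1P_3² = 17, P_2P_3² = 25.
Since P_1P_2² = 68 ≥ 25 + 17 = 42, the angle opposite P_1P_2 is not acute, so the smallest enclosing circle has P_1P_2 as diameter.
Centre = midpoint of P_1P_2 = (-2, 2), r² = 68/4 = 17.
The points at distance exactly r from the centre are P_1, P_2 — 2 points.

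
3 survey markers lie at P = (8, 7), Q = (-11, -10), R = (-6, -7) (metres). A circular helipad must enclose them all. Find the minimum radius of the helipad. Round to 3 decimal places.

Side lengths²: PQ² = 650, PR² = 392, QR² = 34.
Since PQ² = 650 ≥ 392 + 34 = 426, the angle opposite PQ is not acute, so the smallest enclosing circle has PQ as diameter.
Centre = midpoint of PQ = (-1.5, -1.5), r² = 650/4 = 162.5.
r = √(162.5) ≈ 12.748.

12.748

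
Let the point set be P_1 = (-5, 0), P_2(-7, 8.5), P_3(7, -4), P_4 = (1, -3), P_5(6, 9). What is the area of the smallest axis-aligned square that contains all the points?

196

The bounding box has width 14 and height 13.
An axis-aligned square enclosing the set must have side ≥ max(width, height).
So the minimum side is max(14, 13) = 14.
Area = 14² = 196.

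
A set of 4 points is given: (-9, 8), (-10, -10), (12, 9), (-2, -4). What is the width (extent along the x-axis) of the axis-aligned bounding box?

22

max x = 12, min x = -10, so width = 22.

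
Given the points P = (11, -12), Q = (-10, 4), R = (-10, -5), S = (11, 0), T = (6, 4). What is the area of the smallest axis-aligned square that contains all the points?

441

The bounding box has width 21 and height 16.
An axis-aligned square enclosing the set must have side ≥ max(width, height).
So the minimum side is max(21, 16) = 21.
Area = 21² = 441.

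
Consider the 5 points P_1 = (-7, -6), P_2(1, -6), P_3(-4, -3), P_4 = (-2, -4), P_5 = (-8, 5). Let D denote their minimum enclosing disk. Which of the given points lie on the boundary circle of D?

P_2, P_5

The farthest pair is P_2–P_5 with squared distance 202. The circle on this segment as diameter has centre (-3.5, -0.5) and r² = 202/4 = 50.5.
Check P_1: distance² to centre = 42.5 ≤ 50.5, so it lies inside.
All remaining points lie in this disk, and no smaller disk contains both endpoints, so this is the minimum enclosing circle.
The points at distance exactly r from the centre are P_2, P_5 — 2 points.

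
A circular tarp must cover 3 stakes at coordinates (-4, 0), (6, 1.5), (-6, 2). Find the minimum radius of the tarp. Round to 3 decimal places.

Call the three points A, B, C in the order given.
Side lengths²: AB² = 102.25, AC² = 8, BC² = 144.25.
Since BC² = 144.25 ≥ 102.25 + 8 = 110.25, the angle opposite BC is not acute, so the smallest enclosing circle has BC as diameter.
Centre = midpoint of BC = (0, 1.75), r² = 144.25/4 = 36.0625.
r = √(36.0625) ≈ 6.005.

6.005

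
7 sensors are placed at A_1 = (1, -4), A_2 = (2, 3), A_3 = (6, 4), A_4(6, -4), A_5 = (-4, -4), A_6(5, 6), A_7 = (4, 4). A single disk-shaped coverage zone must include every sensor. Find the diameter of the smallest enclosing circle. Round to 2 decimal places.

13.52

By Welzl's lemma the MEC is supported by two points (diametrically opposite) or three points (on a circumcircle).
The minimum enclosing circle is determined by three boundary points: A_4, A_5, A_6.
Their circumcentre is (1, 0.55) with r² = 45.7025.
The farthest remaining point A_3 is at distance² 36.9025 ≤ 45.7025.
Diameter = 2r = 2√(45.7025) ≈ 13.52.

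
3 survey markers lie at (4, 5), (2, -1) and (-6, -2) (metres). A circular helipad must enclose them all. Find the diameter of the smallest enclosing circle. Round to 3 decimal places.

12.207

Call the three points A, B, C in the order given.
Side lengths²: AB² = 40, AC² = 149, BC² = 65.
Since AC² = 149 ≥ 65 + 40 = 105, the angle opposite AC is not acute, so the smallest enclosing circle has AC as diameter.
Centre = midpoint of AC = (-1, 1.5), r² = 149/4 = 37.25.
Diameter = 2r = 2√(37.25) ≈ 12.207.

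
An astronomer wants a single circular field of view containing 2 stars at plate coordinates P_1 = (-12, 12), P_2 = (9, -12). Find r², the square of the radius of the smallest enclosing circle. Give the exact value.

254.25

The smallest circle enclosing two points has them as diameter endpoints.
Centre = midpoint = (-1.5, 0); r² = |P_1P_2|²/4 = 1017/4 = 254.25.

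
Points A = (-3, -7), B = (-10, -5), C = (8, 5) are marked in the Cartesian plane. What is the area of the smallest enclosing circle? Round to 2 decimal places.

333.01

Side lengths²: AB² = 53, AC² = 265, BC² = 424.
Since BC² = 424 ≥ 265 + 53 = 318, the angle opposite BC is not acute, so the smallest enclosing circle has BC as diameter.
Centre = midpoint of BC = (-1, 0), r² = 424/4 = 106.
Area = π·r² = π·106 ≈ 333.01.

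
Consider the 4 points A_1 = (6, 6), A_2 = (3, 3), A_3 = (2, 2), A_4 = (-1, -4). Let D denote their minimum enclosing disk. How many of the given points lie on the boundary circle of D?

2

The farthest pair is A_1–A_4 with squared distance 149. The circle on this segment as diameter has centre (2.5, 1) and r² = 149/4 = 37.25.
Check A_2: distance² to centre = 4.25 ≤ 37.25, so it lies inside.
All remaining points lie in this disk, and no smaller disk contains both endpoints, so this is the minimum enclosing circle.
The points at distance exactly r from the centre are A_1, A_4 — 2 points.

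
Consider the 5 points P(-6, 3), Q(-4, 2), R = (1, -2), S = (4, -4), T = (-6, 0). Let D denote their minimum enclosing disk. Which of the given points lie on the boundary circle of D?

A smallest enclosing disk is always determined by at most three of the input points on its boundary.
The farthest pair is P–S with squared distance 149. The circle on this segment as diameter has centre (-1, -0.5) and r² = 149/4 = 37.25.
Check Q: distance² to centre = 15.25 ≤ 37.25, so it lies inside.
All remaining points lie in this disk, and no smaller disk contains both endpoints, so this is the minimum enclosing circle.
The points at distance exactly r from the centre are P, S — 2 points.

P, S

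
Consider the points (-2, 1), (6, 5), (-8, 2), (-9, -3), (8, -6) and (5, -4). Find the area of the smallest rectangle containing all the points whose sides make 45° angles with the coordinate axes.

In coordinates u = x + y, v = x − y the rectangle is axis-aligned; the map (x,y)→(u,v) scales areas by 2.
u-values: -1, 11, -6, -12, 2, 1; range = 11 − (-12) = 23.
v-values: -3, 1, -10, -6, 14, 9; range = 14 − (-10) = 24.
Area = (23 × 24) / 2 = 276.

276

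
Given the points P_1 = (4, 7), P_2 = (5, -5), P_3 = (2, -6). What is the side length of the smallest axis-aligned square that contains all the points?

13

The bounding box has width 3 and height 13.
An axis-aligned square enclosing the set must have side ≥ max(width, height).
So the minimum side is max(3, 13) = 13.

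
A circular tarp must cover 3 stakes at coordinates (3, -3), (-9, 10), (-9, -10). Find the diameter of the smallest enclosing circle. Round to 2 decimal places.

Call the three points A, B, C in the order given.
Side lengths²: AB² = 313, AC² = 193, BC² = 400.
Since BC² = 400 < 313 + 193 = 506, the triangle is acute, so the smallest enclosing circle is the circumcircle.
Circumcentre = (-163/24, 0), r² = 60409/576.
Diameter = 2r = 2√(60409/576) ≈ 20.48.

20.48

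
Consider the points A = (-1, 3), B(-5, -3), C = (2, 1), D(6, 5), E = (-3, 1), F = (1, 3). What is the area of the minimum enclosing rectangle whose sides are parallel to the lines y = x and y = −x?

47.5

In coordinates u = x + y, v = x − y the rectangle is axis-aligned; the map (x,y)→(u,v) scales areas by 2.
u-values: 2, -8, 3, 11, -2, 4; range = 11 − (-8) = 19.
v-values: -4, -2, 1, 1, -4, -2; range = 1 − (-4) = 5.
Area = (19 × 5) / 2 = 47.5.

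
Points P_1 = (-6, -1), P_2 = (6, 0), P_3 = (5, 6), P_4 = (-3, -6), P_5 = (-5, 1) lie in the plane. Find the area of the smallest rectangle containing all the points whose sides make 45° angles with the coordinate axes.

120

In coordinates u = x + y, v = x − y the rectangle is axis-aligned; the map (x,y)→(u,v) scales areas by 2.
u-values: -7, 6, 11, -9, -4; range = 11 − (-9) = 20.
v-values: -5, 6, -1, 3, -6; range = 6 − (-6) = 12.
Area = (20 × 12) / 2 = 120.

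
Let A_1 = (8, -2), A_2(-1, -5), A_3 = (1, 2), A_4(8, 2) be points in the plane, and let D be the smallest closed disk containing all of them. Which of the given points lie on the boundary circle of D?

A smallest enclosing disk is always determined by at most three of the input points on its boundary.
The farthest pair is A_2–A_4 with squared distance 130. The circle on this segment as diameter has centre (3.5, -1.5) and r² = 130/4 = 32.5.
Check A_1: distance² to centre = 20.5 ≤ 32.5, so it lies inside.
All remaining points lie in this disk, and no smaller disk contains both endpoints, so this is the minimum enclosing circle.
The points at distance exactly r from the centre are A_2, A_4 — 2 points.

A_2, A_4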